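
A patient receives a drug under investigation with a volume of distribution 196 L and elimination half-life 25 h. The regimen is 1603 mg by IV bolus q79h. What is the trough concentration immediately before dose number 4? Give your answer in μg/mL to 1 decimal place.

1.0 μg/mL

f = (1/2)^(τ/t½) = (1/2)^(79/25) ≈ 0.1119.
C₀ = D/Vd = 1603/196 ≈ 8.179 μg/mL.
Before the 4th dose, 3 doses have been given. Superposition: Cmin = C₀·(f + f² + … + f^3).
≈ 8.179 × (0.1119 + 0.0125 + 0.0014) ≈ 8.179 × 0.1258 ≈ 1.029 μg/mL.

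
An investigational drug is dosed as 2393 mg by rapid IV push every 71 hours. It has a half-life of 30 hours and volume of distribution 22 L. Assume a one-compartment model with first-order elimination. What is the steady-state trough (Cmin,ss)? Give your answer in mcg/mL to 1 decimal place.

26.2 mcg/mL

τ/t½ = 71/30 ≈ 2.3667, so fraction remaining f = (1/2)^(71/30) ≈ 0.1939.
Single-dose peak C₀ = D/Vd = 2393/22 ≈ 108.773 mcg/mL.
Steady-state trough Cmin,ss = C₀·f/(1−f) ≈ 108.773 × 0.1939/0.8061 ≈ 26.164 mcg/mL.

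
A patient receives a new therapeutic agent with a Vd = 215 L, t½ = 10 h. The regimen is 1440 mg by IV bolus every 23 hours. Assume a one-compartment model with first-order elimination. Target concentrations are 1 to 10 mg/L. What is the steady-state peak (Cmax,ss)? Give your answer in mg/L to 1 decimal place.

k = ln2/t½ = ln2/10 ≈ 0.069315 h⁻¹; fraction remaining f = e^(−kτ) = e^(−0.069315×23) ≈ 0.2031.
Accumulation ratio R = 1/(1 − f) ≈ 1/0.7969 ≈ 1.2549.
Single-dose peak C₀ = D/Vd = 1440/215 ≈ 6.698 mg/L.
Steady-state peak Cmax,ss = C₀·R ≈ 6.698 × 1.2549 ≈ 8.405 mg/L.
Peak 8.4 mg/L vs MTC 10 mg/L: below toxic threshold.

8.4 mg/L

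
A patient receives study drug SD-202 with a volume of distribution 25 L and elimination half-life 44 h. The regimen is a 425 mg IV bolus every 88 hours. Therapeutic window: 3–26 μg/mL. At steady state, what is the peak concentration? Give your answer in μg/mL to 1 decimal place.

The dosing interval is 2 half-lives, so f = 2^(−2) = 0.25.
Accumulation ratio R = 1/(1 − f) = 1/0.75 = 4/3.
Single-dose peak C₀ = D/Vd = 425/25 = 17 μg/mL.
Steady-state peak Cmax,ss = C₀·R = 17 × 4/3 ≈ 22.667 μg/mL.
Peak 22.7 μg/mL vs MTC 26 μg/mL: below toxic threshold.

22.7 μg/mL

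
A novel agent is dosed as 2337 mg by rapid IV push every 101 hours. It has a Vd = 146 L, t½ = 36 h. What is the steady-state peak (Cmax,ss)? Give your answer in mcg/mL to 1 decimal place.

18.7 mcg/mL

τ/t½ = 101/36 ≈ 2.8056, so fraction remaining f = (1/2)^(101/36) ≈ 0.1430.
Accumulation ratio R = 1/(1 − f) ≈ 1/0.8570 ≈ 1.1669.
Each bolus raises the concentration by D/Vd = 2337/146 ≈ 16.007 mcg/mL.
Steady-state peak Cmax,ss = C₀·R ≈ 16.007 × 1.1669 ≈ 18.679 mcg/mL.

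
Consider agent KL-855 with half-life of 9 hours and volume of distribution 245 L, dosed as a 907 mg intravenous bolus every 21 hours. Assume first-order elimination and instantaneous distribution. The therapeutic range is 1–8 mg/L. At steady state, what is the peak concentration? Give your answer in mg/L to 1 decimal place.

k = ln2/t½ = ln2/9 ≈ 0.077016 h⁻¹; fraction remaining f = e^(−kτ) = e^(−0.077016×21) ≈ 0.1984.
Accumulation ratio R = 1/(1 − f) ≈ 1/0.8016 ≈ 1.2475.
Each bolus raises the concentration by D/Vd = 907/245 ≈ 3.702 mg/L.
Cmax,ss = C₀/(1 − f) ≈ 3.702/0.8016 ≈ 4.618 mg/L.
Peak 4.6 mg/L vs MTC 8 mg/L: below toxic threshold.

4.6 mg/L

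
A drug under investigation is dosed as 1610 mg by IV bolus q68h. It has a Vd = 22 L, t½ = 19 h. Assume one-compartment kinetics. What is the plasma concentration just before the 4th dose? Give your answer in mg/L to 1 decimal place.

6.7 mg/L

f = (1/2)^(τ/t½) = (1/2)^(68/19) ≈ 0.0837.
C₀ = D/Vd = 1610/22 ≈ 73.182 mg/L.
Before the 4th dose, 3 doses have been given. Superposition: Cmin = C₀·(f + f² + … + f^3).
≈ 73.182 × (0.0837 + 0.0070 + 0.0006) ≈ 73.182 × 0.0913 ≈ 6.682 mg/L.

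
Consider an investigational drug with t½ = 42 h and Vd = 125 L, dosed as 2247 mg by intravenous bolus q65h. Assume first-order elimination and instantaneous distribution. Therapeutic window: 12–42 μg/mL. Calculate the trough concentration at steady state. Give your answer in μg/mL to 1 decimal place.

9.3 μg/mL

Over one 65-h interval, 65/42 ≈ 1.5476 half-lives elapse, leaving f ≈ 0.3421 of each dose.
Each bolus raises the concentration by D/Vd = 2247/125 ≈ 17.976 μg/mL.
Steady-state trough Cmin,ss = C₀·f/(1−f) ≈ 17.976 × 0.3421/0.6579 ≈ 9.347 μg/mL.
Trough 9.3 μg/mL vs MEC 12 μg/mL: subtherapeutic.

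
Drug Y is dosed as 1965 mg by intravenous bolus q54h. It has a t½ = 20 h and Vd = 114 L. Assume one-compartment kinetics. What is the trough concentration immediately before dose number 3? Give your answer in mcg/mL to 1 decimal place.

3.1 mcg/mL

f = (1/2)^(τ/t½) = (1/2)^(54/20) ≈ 0.1539.
C₀ = D/Vd = 1965/114 ≈ 17.237 mcg/mL.
Before the 3rd dose, 2 doses have been given. Superposition: Cmin = C₀·(f + f²).
≈ 17.237 × (0.1539 + 0.0237) ≈ 17.237 × 0.1776 ≈ 3.061 mcg/mL.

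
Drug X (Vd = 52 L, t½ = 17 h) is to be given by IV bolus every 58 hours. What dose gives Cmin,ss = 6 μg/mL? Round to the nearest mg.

3008 mg

τ/t½ = 58/17 ≈ 3.4118, so f = (1/2)^(58/17) ≈ 0.093963.
Cmin,ss = (D/Vd)·f/(1−f), so D = Cmin,ss·Vd·(1−f)/f.
D = 6 × 52 × (1−f)/f ≈ 6 × 52 × 9.64249 ≈ 3008.46 mg.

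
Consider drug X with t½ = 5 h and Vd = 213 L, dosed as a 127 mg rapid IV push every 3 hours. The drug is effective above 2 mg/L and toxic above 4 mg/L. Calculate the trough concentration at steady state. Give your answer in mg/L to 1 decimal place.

1.2 mg/L

k = ln2/t½ = ln2/5 ≈ 0.138629 h⁻¹; fraction remaining f = e^(−kτ) = e^(−0.138629×3) ≈ 0.6598.
Accumulation ratio R = 1/(1 − f) ≈ 1/0.3402 ≈ 2.9394.
Each bolus raises the concentration by D/Vd = 127/213 ≈ 0.596 mg/L.
Cmax,ss = C₀/(1 − f) ≈ 0.596/0.3402 ≈ 1.752 mg/L.
Steady-state trough Cmin,ss = Cmax,ss·f ≈ 1.752 × 0.6598 ≈ 1.156 mg/L.
Trough 1.2 mg/L vs MEC 2 mg/L: subtherapeutic.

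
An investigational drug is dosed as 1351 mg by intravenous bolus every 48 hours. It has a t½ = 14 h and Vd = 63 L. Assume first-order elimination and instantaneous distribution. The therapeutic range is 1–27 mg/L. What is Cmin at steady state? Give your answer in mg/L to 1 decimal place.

k = ln2/t½ = ln2/14 ≈ 0.049511 h⁻¹; fraction remaining f = e^(−kτ) = e^(−0.049511×48) ≈ 0.0929.
Single-dose peak C₀ = D/Vd = 1351/63 ≈ 21.444 mg/L.
Steady-state trough Cmin,ss = C₀·f/(1−f) ≈ 21.444 × 0.0929/0.9071 ≈ 2.196 mg/L.
Trough 2.2 mg/L vs MEC 1 mg/L: adequate.

2.2 mg/L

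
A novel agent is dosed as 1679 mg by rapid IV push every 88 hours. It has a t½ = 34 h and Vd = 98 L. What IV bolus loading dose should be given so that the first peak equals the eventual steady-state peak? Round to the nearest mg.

f = (1/2)^(88/34) ≈ 0.166289; accumulation ratio R = 1/(1−f) ≈ 1.19946.
Loading dose to hit Cmax,ss on first dose: D_load = D_maint·R ≈ 1679 × 1.19946 ≈ 2013.89 mg.

2014 mg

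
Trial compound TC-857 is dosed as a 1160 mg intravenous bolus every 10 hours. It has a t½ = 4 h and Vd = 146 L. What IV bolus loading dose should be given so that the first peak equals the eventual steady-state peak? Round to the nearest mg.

1409 mg

f = (1/2)^(10/4) ≈ 0.176777; accumulation ratio R = 1/(1−f) ≈ 1.21474.
Loading dose to hit Cmax,ss on first dose: D_load = D_maint·R ≈ 1160 × 1.21474 ≈ 1409.10 mg.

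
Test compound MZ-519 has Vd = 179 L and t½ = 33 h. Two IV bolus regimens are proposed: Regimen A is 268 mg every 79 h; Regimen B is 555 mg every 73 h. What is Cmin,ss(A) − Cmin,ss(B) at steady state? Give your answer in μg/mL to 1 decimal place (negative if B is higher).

-0.5 μg/mL

Regimen A: f = (1/2)^(79/33) ≈ 0.1903; Cmin,ss = (268/179)·f/(1−f) ≈ 0.352 μg/mL.
Regimen B: f = (1/2)^(73/33) ≈ 0.2158; Cmin,ss = (555/179)·f/(1−f) ≈ 0.853 μg/mL.
Difference ≈ 0.352 − 0.853 ≈ -0.501 μg/mL.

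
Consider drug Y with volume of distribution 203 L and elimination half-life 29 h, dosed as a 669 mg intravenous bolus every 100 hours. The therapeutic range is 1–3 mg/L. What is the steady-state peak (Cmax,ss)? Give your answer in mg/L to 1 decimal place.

τ/t½ = 100/29 ≈ 3.4483, so fraction remaining f = (1/2)^(100/29) ≈ 0.0916.
At steady state, accumulation factor R = 1/(1 − e^(−kτ)) ≈ 1.1008.
Each bolus raises the concentration by D/Vd = 669/203 ≈ 3.296 mg/L.
Cmax,ss = C₀/(1 − f) ≈ 3.296/0.9084 ≈ 3.628 mg/L.
Peak 3.6 mg/L vs MTC 3 mg/L: exceeds toxic threshold.

3.6 mg/L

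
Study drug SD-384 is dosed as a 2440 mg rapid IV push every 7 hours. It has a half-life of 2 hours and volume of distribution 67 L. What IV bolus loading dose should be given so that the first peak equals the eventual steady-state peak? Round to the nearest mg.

f = (1/2)^(7/2) ≈ 0.088388; accumulation ratio R = 1/(1−f) ≈ 1.09696.
Loading dose to hit Cmax,ss on first dose: D_load = D_maint·R ≈ 2440 × 1.09696 ≈ 2676.58 mg.

2677 mg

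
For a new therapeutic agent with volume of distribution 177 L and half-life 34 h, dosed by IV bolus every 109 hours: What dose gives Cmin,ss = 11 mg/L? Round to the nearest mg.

τ/t½ = 109/34 ≈ 3.2059, so f = (1/2)^(109/34) ≈ 0.108376.
Cmin,ss = (D/Vd)·f/(1−f), so D = Cmin,ss·Vd·(1−f)/f.
D = 11 × 177 × (1−f)/f ≈ 11 × 177 × 8.22714 ≈ 16018.24 mg.

16018 mg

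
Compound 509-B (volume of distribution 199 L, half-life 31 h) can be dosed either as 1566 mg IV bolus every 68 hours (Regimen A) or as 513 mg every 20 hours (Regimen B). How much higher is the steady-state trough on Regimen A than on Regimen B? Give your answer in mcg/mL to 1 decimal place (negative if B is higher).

Regimen A: f = (1/2)^(68/31) ≈ 0.2186; Cmin,ss = (1566/199)·f/(1−f) ≈ 2.201 mcg/mL.
Regimen B: f = (1/2)^(20/31) ≈ 0.6394; Cmin,ss = (513/199)·f/(1−f) ≈ 4.571 mcg/mL.
Difference ≈ 2.201 − 4.571 ≈ -2.370 mcg/mL.

-2.4 mcg/mL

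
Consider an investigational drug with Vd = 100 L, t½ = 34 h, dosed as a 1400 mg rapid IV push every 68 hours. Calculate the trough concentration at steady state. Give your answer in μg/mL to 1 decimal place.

The dosing interval is 2 half-lives, so f = 2^(−2) = 0.25.
At steady state, R = 1/(1 − 0.25) = 4/3.
Single-dose peak C₀ = D/Vd = 1400/100 = 14 μg/mL.
Steady-state peak Cmax,ss = C₀·R = 14 × 4/3 ≈ 18.667 μg/mL.
Steady-state trough Cmin,ss = Cmax,ss·f ≈ 18.667 × 0.25 ≈ 4.667 μg/mL.

4.7 μg/mL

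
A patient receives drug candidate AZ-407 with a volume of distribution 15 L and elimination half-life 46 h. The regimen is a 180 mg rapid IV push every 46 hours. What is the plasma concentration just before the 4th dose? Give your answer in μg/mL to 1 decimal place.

f = (1/2)^(τ/t½) = (1/2)^(46/46) ≈ 0.5000.
C₀ = D/Vd = 180/15 ≈ 12.000 μg/mL.
Before the 4th dose, 3 doses have been given. Superposition: Cmin = C₀·(f + f² + … + f^3).
≈ 12.000 × (0.5000 + 0.2500 + 0.1250) ≈ 12.000 × 0.8750 ≈ 10.500 μg/mL.

10.5 μg/mL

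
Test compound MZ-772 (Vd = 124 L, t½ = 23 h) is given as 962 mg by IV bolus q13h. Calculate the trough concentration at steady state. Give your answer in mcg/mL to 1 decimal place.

16.2 mcg/mL

τ/t½ = 13/23 ≈ 0.56522, so fraction remaining f = (1/2)^(13/23) ≈ 0.6759.
Single-dose peak C₀ = D/Vd = 962/124 ≈ 7.758 mcg/mL.
Steady-state trough Cmin,ss = C₀·f/(1−f) ≈ 7.758 × 0.6759/0.3241 ≈ 16.179 mcg/mL.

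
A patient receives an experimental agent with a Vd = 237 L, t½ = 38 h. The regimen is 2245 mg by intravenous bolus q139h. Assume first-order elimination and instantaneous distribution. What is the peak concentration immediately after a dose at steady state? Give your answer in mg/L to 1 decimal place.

10.3 mg/L

Over one 139-h interval, 139/38 ≈ 3.6579 half-lives elapse, leaving f ≈ 0.0792 of each dose.
Accumulation ratio R = 1/(1 − f) ≈ 1/0.9208 ≈ 1.0860.
Each bolus raises the concentration by D/Vd = 2245/237 ≈ 9.473 mg/L.
Steady-state peak Cmax,ss = C₀·R ≈ 9.473 × 1.0860 ≈ 10.288 mg/L.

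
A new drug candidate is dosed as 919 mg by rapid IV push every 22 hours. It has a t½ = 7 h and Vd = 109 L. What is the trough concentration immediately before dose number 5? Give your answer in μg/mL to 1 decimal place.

f = (1/2)^(τ/t½) = (1/2)^(22/7) ≈ 0.1132.
C₀ = D/Vd = 919/109 ≈ 8.431 μg/mL.
Before the 5th dose, 4 doses have been given. Superposition: Cmin = C₀·(f + f² + … + f^4).
≈ 8.431 × (0.1132 + 0.0128 + 0.0015 + 0.0002) ≈ 8.431 × 0.1277 ≈ 1.077 μg/mL.

1.1 μg/mL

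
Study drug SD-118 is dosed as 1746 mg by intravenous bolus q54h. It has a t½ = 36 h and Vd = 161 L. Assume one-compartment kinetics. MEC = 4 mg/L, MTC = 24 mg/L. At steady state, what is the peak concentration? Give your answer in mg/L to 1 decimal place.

Over one 54-h interval, 54/36 ≈ 1.5 half-lives elapse, leaving f ≈ 0.3536 of each dose.
At steady state, accumulation factor R = 1/(1 − e^(−kτ)) ≈ 1.5470.
Each bolus raises the concentration by D/Vd = 1746/161 ≈ 10.845 mg/L.
Steady-state peak Cmax,ss = C₀·R ≈ 10.845 × 1.5470 ≈ 16.777 mg/L.
Peak 16.8 mg/L vs MTC 24 mg/L: below toxic threshold.

16.8 mg/L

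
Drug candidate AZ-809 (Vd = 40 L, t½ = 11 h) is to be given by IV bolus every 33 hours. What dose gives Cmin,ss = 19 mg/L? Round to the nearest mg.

τ/t½ = 33/11 ≈ 3, so f = (1/2)^(33/11) ≈ 0.125000.
Cmin,ss = (D/Vd)·f/(1−f), so D = Cmin,ss·Vd·(1−f)/f.
D = 19 × 40 × (1−f)/f ≈ 19 × 40 × 7.00000 ≈ 5320.00 mg.

5320 mg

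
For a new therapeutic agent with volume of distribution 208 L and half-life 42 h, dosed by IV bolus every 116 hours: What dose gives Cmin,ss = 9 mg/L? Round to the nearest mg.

τ/t½ = 116/42 ≈ 2.7619, so f = (1/2)^(116/42) ≈ 0.147429.
Cmin,ss = (D/Vd)·f/(1−f), so D = Cmin,ss·Vd·(1−f)/f.
D = 9 × 208 × (1−f)/f ≈ 9 × 208 × 5.78293 ≈ 10825.64 mg.

10826 mg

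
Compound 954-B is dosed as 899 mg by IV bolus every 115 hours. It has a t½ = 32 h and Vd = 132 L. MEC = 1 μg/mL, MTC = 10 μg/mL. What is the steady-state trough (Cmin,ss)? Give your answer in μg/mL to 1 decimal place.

0.6 μg/mL

τ/t½ = 115/32 ≈ 3.5938, so fraction remaining f = (1/2)^(115/32) ≈ 0.0828.
At steady state, accumulation factor R = 1/(1 − e^(−kτ)) ≈ 1.0903.
Each bolus raises the concentration by D/Vd = 899/132 ≈ 6.811 μg/mL.
Cmax,ss = C₀/(1 − f) ≈ 6.811/0.9172 ≈ 7.426 μg/mL.
Steady-state trough Cmin,ss = Cmax,ss·f ≈ 7.426 × 0.0828 ≈ 0.615 μg/mL.
Trough 0.6 μg/mL vs MEC 1 μg/mL: subtherapeutic.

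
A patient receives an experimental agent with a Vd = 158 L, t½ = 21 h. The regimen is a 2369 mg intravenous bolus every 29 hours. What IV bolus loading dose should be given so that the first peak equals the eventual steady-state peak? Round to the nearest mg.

f = (1/2)^(29/21) ≈ 0.383965; accumulation ratio R = 1/(1−f) ≈ 1.62328.
Loading dose to hit Cmax,ss on first dose: D_load = D_maint·R ≈ 2369 × 1.62328 ≈ 3845.55 mg.

3846 mg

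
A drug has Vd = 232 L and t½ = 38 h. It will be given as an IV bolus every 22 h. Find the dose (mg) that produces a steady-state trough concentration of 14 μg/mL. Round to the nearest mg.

1604 mg

τ/t½ = 22/38 ≈ 0.57895, so f = (1/2)^(22/38) ≈ 0.669452.
Cmin,ss = (D/Vd)·f/(1−f), so D = Cmin,ss·Vd·(1−f)/f.
D = 14 × 232 × (1−f)/f ≈ 14 × 232 × 0.49376 ≈ 1603.73 mg.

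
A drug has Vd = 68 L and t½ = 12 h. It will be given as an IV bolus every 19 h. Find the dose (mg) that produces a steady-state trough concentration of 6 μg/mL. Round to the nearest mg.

τ/t½ = 19/12 ≈ 1.5833, so f = (1/2)^(19/12) ≈ 0.333710.
Cmin,ss = (D/Vd)·f/(1−f), so D = Cmin,ss·Vd·(1−f)/f.
D = 6 × 68 × (1−f)/f ≈ 6 × 68 × 1.99661 ≈ 814.62 mg.

815 mg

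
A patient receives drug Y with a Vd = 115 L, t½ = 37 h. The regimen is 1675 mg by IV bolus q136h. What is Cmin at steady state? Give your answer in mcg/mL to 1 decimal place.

τ/t½ = 136/37 ≈ 3.6757, so fraction remaining f = (1/2)^(136/37) ≈ 0.0783.
Accumulation ratio R = 1/(1 − f) ≈ 1/0.9217 ≈ 1.0850.
Each bolus raises the concentration by D/Vd = 1675/115 ≈ 14.565 mcg/mL.
Cmax,ss = C₀/(1 − f) ≈ 14.565/0.9217 ≈ 15.802 mcg/mL.
Steady-state trough Cmin,ss = Cmax,ss·f ≈ 15.802 × 0.0783 ≈ 1.237 mcg/mL.

1.2 mcg/mL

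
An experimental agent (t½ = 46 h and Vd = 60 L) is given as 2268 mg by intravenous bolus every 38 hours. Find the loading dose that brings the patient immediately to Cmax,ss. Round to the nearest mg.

5203 mg

f = (1/2)^(38/46) ≈ 0.564057; accumulation ratio R = 1/(1−f) ≈ 2.29388.
Loading dose to hit Cmax,ss on first dose: D_load = D_maint·R ≈ 2268 × 2.29388 ≈ 5202.52 mg.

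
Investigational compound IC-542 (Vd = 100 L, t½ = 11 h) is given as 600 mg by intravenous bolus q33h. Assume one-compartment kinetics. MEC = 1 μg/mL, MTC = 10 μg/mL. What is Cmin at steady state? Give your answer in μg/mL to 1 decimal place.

τ = 33 h = 3 half-lives, so f = (1/2)^3 = 0.125.
Accumulation ratio R = 1/(1 − f) = 1/0.875 = 8/7.
Single-dose peak C₀ = D/Vd = 600/100 = 6 μg/mL.
Steady-state peak Cmax,ss = C₀·R = 6 × 8/7 ≈ 6.857 μg/mL.
Steady-state trough Cmin,ss = Cmax,ss·f ≈ 6.857 × 0.125 ≈ 0.857 μg/mL.
Trough 0.9 μg/mL vs MEC 1 μg/mL: subtherapeutic.

0.9 μg/mL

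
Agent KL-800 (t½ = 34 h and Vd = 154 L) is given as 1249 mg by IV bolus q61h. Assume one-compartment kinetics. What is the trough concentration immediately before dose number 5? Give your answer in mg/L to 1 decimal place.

f = (1/2)^(τ/t½) = (1/2)^(61/34) ≈ 0.2883.
C₀ = D/Vd = 1249/154 ≈ 8.110 mg/L.
Before the 5th dose, 4 doses have been given. Superposition: Cmin = C₀·(f + f² + … + f^4).
≈ 8.110 × (0.2883 + 0.0831 + 0.0240 + 0.0069) ≈ 8.110 × 0.4023 ≈ 3.263 mg/L.

3.3 mg/L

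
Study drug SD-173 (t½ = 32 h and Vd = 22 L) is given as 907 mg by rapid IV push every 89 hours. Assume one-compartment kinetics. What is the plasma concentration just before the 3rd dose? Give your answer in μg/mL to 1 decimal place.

f = (1/2)^(τ/t½) = (1/2)^(89/32) ≈ 0.1455.
C₀ = D/Vd = 907/22 ≈ 41.227 μg/mL.
Before the 3rd dose, 2 doses have been given. Superposition: Cmin = C₀·(f + f²).
≈ 41.227 × (0.1455 + 0.0212) ≈ 41.227 × 0.1667 ≈ 6.873 μg/mL.

6.9 μg/mL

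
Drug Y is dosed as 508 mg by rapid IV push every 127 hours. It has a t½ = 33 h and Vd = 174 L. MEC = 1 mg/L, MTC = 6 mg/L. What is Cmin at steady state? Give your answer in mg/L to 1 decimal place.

0.2 mg/L

τ/t½ = 127/33 ≈ 3.8485, so fraction remaining f = (1/2)^(127/33) ≈ 0.0694.
Each bolus raises the concentration by D/Vd = 508/174 ≈ 2.920 mg/L.
Steady-state trough Cmin,ss = C₀·f/(1−f) ≈ 2.920 × 0.0694/0.9306 ≈ 0.218 mg/L.
Trough 0.2 mg/L vs MEC 1 mg/L: subtherapeutic.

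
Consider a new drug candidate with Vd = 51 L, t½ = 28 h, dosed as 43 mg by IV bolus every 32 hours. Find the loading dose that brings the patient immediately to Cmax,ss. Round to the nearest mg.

79 mg

f = (1/2)^(32/28) ≈ 0.452862; accumulation ratio R = 1/(1−f) ≈ 1.82769.
Loading dose to hit Cmax,ss on first dose: D_load = D_maint·R ≈ 43 × 1.82769 ≈ 78.59 mg.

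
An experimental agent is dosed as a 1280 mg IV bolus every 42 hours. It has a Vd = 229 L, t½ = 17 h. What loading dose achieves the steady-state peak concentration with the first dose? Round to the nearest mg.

1562 mg

f = (1/2)^(42/17) ≈ 0.180418; accumulation ratio R = 1/(1−f) ≈ 1.22013.
Loading dose to hit Cmax,ss on first dose: D_load = D_maint·R ≈ 1280 × 1.22013 ≈ 1561.77 mg.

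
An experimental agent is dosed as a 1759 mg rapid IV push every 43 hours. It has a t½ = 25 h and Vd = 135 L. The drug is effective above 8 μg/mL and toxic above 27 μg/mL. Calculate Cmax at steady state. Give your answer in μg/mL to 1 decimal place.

k = ln2/t½ = ln2/25 ≈ 0.027726 h⁻¹; fraction remaining f = e^(−kτ) = e^(−0.027726×43) ≈ 0.3035.
Accumulation ratio R = 1/(1 − f) ≈ 1/0.6965 ≈ 1.4358.
Each bolus raises the concentration by D/Vd = 1759/135 ≈ 13.030 μg/mL.
Steady-state peak Cmax,ss = C₀·R ≈ 13.030 × 1.4358 ≈ 18.708 μg/mL.
Peak 18.7 μg/mL vs MTC 27 μg/mL: below toxic threshold.

18.7 μg/mL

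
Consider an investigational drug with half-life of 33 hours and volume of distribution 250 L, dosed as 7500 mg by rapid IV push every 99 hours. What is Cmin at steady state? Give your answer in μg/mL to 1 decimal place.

4.3 μg/mL

τ = 99 h = 3 half-lives, so f = (1/2)^3 = 0.125.
Accumulation ratio R = 1/(1 − f) = 1/0.875 = 8/7.
Single-dose peak C₀ = D/Vd = 7500/250 = 30 μg/mL.
Steady-state peak Cmax,ss = C₀·R = 30 × 8/7 ≈ 34.286 μg/mL.
Steady-state trough Cmin,ss = Cmax,ss·f ≈ 34.286 × 0.125 ≈ 4.286 μg/mL.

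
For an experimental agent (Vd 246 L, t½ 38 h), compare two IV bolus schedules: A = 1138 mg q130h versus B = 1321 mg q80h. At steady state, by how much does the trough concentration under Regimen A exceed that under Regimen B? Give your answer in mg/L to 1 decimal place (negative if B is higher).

-1.1 mg/L

Regimen A: f = (1/2)^(130/38) ≈ 0.0934; Cmin,ss = (1138/246)·f/(1−f) ≈ 0.477 mg/L.
Regimen B: f = (1/2)^(80/38) ≈ 0.2324; Cmin,ss = (1321/246)·f/(1−f) ≈ 1.626 mg/L.
Difference ≈ 0.477 − 1.626 ≈ -1.149 mg/L.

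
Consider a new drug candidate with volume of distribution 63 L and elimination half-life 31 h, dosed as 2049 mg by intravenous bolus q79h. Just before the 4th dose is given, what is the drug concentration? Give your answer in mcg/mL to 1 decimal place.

f = (1/2)^(τ/t½) = (1/2)^(79/31) ≈ 0.1709.
C₀ = D/Vd = 2049/63 ≈ 32.524 mcg/mL.
Before the 4th dose, 3 doses have been given. Superposition: Cmin = C₀·(f + f² + … + f^3).
≈ 32.524 × (0.1709 + 0.0292 + 0.0050) ≈ 32.524 × 0.2051 ≈ 6.671 mcg/mL.

6.7 mcg/mL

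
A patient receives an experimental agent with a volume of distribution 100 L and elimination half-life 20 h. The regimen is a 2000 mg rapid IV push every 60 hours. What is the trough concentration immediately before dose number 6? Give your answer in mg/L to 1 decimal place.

2.9 mg/L

f = (1/2)^(τ/t½) = (1/2)^(60/20) ≈ 0.1250.
C₀ = D/Vd = 2000/100 ≈ 20.000 mg/L.
Before the 6th dose, 5 doses have been given. Superposition: Cmin = C₀·(f + f² + … + f^5).
≈ 20.000 × (0.1250 + 0.0156 + 0.0020 + 0.0002 + 0.0000) ≈ 20.000 × 0.1428 ≈ 2.856 mg/L.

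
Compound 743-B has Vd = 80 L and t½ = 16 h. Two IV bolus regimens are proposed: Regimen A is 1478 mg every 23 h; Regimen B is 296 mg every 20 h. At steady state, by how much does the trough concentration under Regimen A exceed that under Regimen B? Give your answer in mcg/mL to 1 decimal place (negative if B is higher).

8.1 mcg/mL

Regimen A: f = (1/2)^(23/16) ≈ 0.3692; Cmin,ss = (1478/80)·f/(1−f) ≈ 10.813 mcg/mL.
Regimen B: f = (1/2)^(20/16) ≈ 0.4204; Cmin,ss = (296/80)·f/(1−f) ≈ 2.684 mcg/mL.
Difference ≈ 10.813 − 2.684 ≈ 8.129 mcg/mL.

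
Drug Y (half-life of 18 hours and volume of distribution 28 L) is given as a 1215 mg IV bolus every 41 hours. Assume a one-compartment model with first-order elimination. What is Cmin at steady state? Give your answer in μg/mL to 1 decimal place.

11.3 μg/mL

k = ln2/t½ = ln2/18 ≈ 0.038508 h⁻¹; fraction remaining f = e^(−kτ) = e^(−0.038508×41) ≈ 0.2062.
Each bolus raises the concentration by D/Vd = 1215/28 ≈ 43.393 μg/mL.
Steady-state trough Cmin,ss = C₀·f/(1−f) ≈ 43.393 × 0.2062/0.7938 ≈ 11.272 μg/mL.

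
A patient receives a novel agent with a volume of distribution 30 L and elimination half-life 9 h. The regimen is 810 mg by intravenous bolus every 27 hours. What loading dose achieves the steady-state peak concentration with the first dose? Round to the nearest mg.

926 mg

f = (1/2)^(27/9) ≈ 0.125000; accumulation ratio R = 1/(1−f) ≈ 1.14286.
Loading dose to hit Cmax,ss on first dose: D_load = D_maint·R ≈ 810 × 1.14286 ≈ 925.72 mg.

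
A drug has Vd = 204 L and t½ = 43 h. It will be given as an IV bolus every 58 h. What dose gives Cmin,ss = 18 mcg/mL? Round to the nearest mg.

τ/t½ = 58/43 ≈ 1.3488, so f = (1/2)^(58/43) ≈ 0.392608.
Cmin,ss = (D/Vd)·f/(1−f), so D = Cmin,ss·Vd·(1−f)/f.
D = 18 × 204 × (1−f)/f ≈ 18 × 204 × 1.54707 ≈ 5680.84 mg.

5681 mg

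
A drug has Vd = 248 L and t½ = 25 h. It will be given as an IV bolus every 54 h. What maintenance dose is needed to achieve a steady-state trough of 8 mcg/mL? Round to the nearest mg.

τ/t½ = 54/25 ≈ 2.16, so f = (1/2)^(54/25) ≈ 0.223756.
Cmin,ss = (D/Vd)·f/(1−f), so D = Cmin,ss·Vd·(1−f)/f.
D = 8 × 248 × (1−f)/f ≈ 8 × 248 × 3.46915 ≈ 6882.79 mg.

6883 mg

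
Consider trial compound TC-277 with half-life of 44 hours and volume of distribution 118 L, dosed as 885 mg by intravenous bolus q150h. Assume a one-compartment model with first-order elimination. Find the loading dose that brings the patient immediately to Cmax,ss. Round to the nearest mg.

f = (1/2)^(150/44) ≈ 0.094137; accumulation ratio R = 1/(1−f) ≈ 1.10392.
Loading dose to hit Cmax,ss on first dose: D_load = D_maint·R ≈ 885 × 1.10392 ≈ 976.97 mg.

977 mg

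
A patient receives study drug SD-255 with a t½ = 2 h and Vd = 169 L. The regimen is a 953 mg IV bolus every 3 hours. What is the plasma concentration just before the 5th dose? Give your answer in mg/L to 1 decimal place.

3.0 mg/L

f = (1/2)^(τ/t½) = (1/2)^(3/2) ≈ 0.3536.
C₀ = D/Vd = 953/169 ≈ 5.639 mg/L.
Before the 5th dose, 4 doses have been given. Superposition: Cmin = C₀·(f + f² + … + f^4).
≈ 5.639 × (0.3536 + 0.1250 + 0.0442 + 0.0156) ≈ 5.639 × 0.5384 ≈ 3.036 mg/L.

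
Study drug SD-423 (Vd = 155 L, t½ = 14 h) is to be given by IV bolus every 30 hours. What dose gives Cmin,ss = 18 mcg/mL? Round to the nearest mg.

τ/t½ = 30/14 ≈ 2.1429, so f = (1/2)^(30/14) ≈ 0.226431.
Cmin,ss = (D/Vd)·f/(1−f), so D = Cmin,ss·Vd·(1−f)/f.
D = 18 × 155 × (1−f)/f ≈ 18 × 155 × 3.41636 ≈ 9531.64 mg.

9532 mg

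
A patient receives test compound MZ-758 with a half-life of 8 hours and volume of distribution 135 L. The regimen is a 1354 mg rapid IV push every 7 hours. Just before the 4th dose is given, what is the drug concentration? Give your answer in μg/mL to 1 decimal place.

10.1 μg/mL

f = (1/2)^(τ/t½) = (1/2)^(7/8) ≈ 0.5453.
C₀ = D/Vd = 1354/135 ≈ 10.030 μg/mL.
Before the 4th dose, 3 doses have been given. Superposition: Cmin = C₀·(f + f² + … + f^3).
≈ 10.030 × (0.5453 + 0.2974 + 0.1621) ≈ 10.030 × 1.0048 ≈ 10.078 μg/mL.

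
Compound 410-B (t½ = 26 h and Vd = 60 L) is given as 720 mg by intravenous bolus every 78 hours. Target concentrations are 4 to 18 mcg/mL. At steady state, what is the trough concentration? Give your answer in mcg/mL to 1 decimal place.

The dosing interval is 3 half-lives, so f = 2^(−3) = 0.125.
Accumulation ratio R = 1/(1 − f) = 1/0.875 = 8/7.
Single-dose peak C₀ = D/Vd = 720/60 = 12 mcg/mL.
Steady-state peak Cmax,ss = C₀·R = 12 × 8/7 ≈ 13.714 mcg/mL.
Steady-state trough Cmin,ss = Cmax,ss·f ≈ 13.714 × 0.125 ≈ 1.714 mcg/mL.
Trough 1.7 mcg/mL vs MEC 4 mcg/mL: subtherapeutic.

1.7 mcg/mL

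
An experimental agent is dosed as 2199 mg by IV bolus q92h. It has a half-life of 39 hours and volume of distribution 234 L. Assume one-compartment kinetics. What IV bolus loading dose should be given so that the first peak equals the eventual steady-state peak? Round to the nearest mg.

2731 mg

f = (1/2)^(92/39) ≈ 0.194930; accumulation ratio R = 1/(1−f) ≈ 1.24213.
Loading dose to hit Cmax,ss on first dose: D_load = D_maint·R ≈ 2199 × 1.24213 ≈ 2731.44 mg.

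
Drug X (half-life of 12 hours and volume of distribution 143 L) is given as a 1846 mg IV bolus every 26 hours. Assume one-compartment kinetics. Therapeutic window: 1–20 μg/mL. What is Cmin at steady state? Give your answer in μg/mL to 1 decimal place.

3.7 μg/mL

Over one 26-h interval, 26/12 ≈ 2.1667 half-lives elapse, leaving f ≈ 0.2227 of each dose.
Accumulation ratio R = 1/(1 − f) ≈ 1/0.7773 ≈ 1.2865.
Each bolus raises the concentration by D/Vd = 1846/143 ≈ 12.909 μg/mL.
Steady-state peak Cmax,ss = C₀·R ≈ 12.909 × 1.2865 ≈ 16.607 μg/mL.
Steady-state trough Cmin,ss = Cmax,ss·f ≈ 16.607 × 0.2227 ≈ 3.698 μg/mL.
Trough 3.7 μg/mL vs MEC 1 μg/mL: adequate.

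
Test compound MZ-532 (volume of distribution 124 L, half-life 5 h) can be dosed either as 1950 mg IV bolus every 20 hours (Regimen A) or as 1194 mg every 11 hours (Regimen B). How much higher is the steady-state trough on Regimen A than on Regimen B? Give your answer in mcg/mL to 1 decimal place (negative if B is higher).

-1.6 mcg/mL

Regimen A: f = (1/2)^(20/5) ≈ 0.0625; Cmin,ss = (1950/124)·f/(1−f) ≈ 1.048 mcg/mL.
Regimen B: f = (1/2)^(11/5) ≈ 0.2176; Cmin,ss = (1194/124)·f/(1−f) ≈ 2.678 mcg/mL.
Difference ≈ 1.048 − 2.678 ≈ -1.630 mcg/mL.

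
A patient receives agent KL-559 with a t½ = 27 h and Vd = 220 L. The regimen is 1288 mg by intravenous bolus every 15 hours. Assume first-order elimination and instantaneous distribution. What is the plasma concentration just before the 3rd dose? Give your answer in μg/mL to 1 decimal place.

f = (1/2)^(τ/t½) = (1/2)^(15/27) ≈ 0.6804.
C₀ = D/Vd = 1288/220 ≈ 5.855 μg/mL.
Before the 3rd dose, 2 doses have been given. Superposition: Cmin = C₀·(f + f²).
≈ 5.855 × (0.6804 + 0.4629) ≈ 5.855 × 1.1433 ≈ 6.694 μg/mL.

6.7 μg/mL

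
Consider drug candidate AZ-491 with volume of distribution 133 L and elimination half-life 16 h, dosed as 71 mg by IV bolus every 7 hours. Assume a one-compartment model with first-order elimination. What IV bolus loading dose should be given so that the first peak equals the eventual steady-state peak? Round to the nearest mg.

271 mg

f = (1/2)^(7/16) ≈ 0.738413; accumulation ratio R = 1/(1−f) ≈ 3.82282.
Loading dose to hit Cmax,ss on first dose: D_load = D_maint·R ≈ 71 × 3.82282 ≈ 271.42 mg.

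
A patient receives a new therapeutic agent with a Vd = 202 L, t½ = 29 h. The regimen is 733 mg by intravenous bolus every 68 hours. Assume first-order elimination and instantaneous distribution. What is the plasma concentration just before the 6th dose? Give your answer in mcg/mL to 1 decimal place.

0.9 mcg/mL

f = (1/2)^(τ/t½) = (1/2)^(68/29) ≈ 0.1969.
C₀ = D/Vd = 733/202 ≈ 3.629 mcg/mL.
Before the 6th dose, 5 doses have been given. Superposition: Cmin = C₀·(f + f² + … + f^5).
≈ 3.629 × (0.1969 + 0.0388 + 0.0076 + 0.0015 + 0.0003) ≈ 3.629 × 0.2451 ≈ 0.889 mcg/mL.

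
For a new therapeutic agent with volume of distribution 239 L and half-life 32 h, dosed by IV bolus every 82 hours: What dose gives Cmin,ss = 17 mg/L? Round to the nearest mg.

τ/t½ = 82/32 ≈ 2.5625, so f = (1/2)^(82/32) ≈ 0.169282.
Cmin,ss = (D/Vd)·f/(1−f), so D = Cmin,ss·Vd·(1−f)/f.
D = 17 × 239 × (1−f)/f ≈ 17 × 239 × 4.90730 ≈ 19938.36 mg.

19938 mg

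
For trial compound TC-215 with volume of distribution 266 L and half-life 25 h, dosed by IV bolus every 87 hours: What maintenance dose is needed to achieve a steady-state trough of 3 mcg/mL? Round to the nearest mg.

τ/t½ = 87/25 ≈ 3.48, so f = (1/2)^(87/25) ≈ 0.089622.
Cmin,ss = (D/Vd)·f/(1−f), so D = Cmin,ss·Vd·(1−f)/f.
D = 3 × 266 × (1−f)/f ≈ 3 × 266 × 10.15797 ≈ 8106.06 mg.

8106 mg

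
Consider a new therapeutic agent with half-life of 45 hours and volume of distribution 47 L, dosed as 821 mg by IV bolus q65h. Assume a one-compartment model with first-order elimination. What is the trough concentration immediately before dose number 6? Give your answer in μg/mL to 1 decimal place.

10.1 μg/mL

f = (1/2)^(τ/t½) = (1/2)^(65/45) ≈ 0.3674.
C₀ = D/Vd = 821/47 ≈ 17.468 μg/mL.
Before the 6th dose, 5 doses have been given. Superposition: Cmin = C₀·(f + f² + … + f^5).
≈ 17.468 × (0.3674 + 0.1350 + 0.0496 + 0.0182 + 0.0067) ≈ 17.468 × 0.5769 ≈ 10.077 μg/mL.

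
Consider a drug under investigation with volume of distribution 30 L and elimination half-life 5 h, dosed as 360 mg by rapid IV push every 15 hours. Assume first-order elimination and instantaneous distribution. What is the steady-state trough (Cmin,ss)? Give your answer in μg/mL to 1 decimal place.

1.7 μg/mL

The dosing interval is 3 half-lives, so f = 2^(−3) = 0.125.
At steady state, R = 1/(1 − 0.125) = 8/7.
Single-dose peak C₀ = D/Vd = 360/30 = 12 μg/mL.
Steady-state peak Cmax,ss = C₀·R = 12 × 8/7 ≈ 13.714 μg/mL.
Steady-state trough Cmin,ss = Cmax,ss·f ≈ 13.714 × 0.125 ≈ 1.714 μg/mL.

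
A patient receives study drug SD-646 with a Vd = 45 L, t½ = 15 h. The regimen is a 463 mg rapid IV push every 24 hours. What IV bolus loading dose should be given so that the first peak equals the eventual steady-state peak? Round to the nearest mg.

f = (1/2)^(24/15) ≈ 0.329877; accumulation ratio R = 1/(1−f) ≈ 1.49226.
Loading dose to hit Cmax,ss on first dose: D_load = D_maint·R ≈ 463 × 1.49226 ≈ 690.92 mg.

691 mg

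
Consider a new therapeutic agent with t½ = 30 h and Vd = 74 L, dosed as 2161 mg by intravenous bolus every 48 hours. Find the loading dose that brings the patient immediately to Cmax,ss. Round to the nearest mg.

3225 mg

f = (1/2)^(48/30) ≈ 0.329877; accumulation ratio R = 1/(1−f) ≈ 1.49226.
Loading dose to hit Cmax,ss on first dose: D_load = D_maint·R ≈ 2161 × 1.49226 ≈ 3224.77 mg.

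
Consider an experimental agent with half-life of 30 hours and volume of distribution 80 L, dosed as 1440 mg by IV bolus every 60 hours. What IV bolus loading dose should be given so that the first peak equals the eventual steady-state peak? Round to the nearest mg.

f = (1/2)^(60/30) ≈ 0.250000; accumulation ratio R = 1/(1−f) ≈ 1.33333.
Loading dose to hit Cmax,ss on first dose: D_load = D_maint·R ≈ 1440 × 1.33333 ≈ 1920.00 mg.

1920 mg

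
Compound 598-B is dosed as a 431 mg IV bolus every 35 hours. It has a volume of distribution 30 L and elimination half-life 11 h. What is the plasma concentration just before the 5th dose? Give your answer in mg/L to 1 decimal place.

1.8 mg/L

f = (1/2)^(τ/t½) = (1/2)^(35/11) ≈ 0.1102.
C₀ = D/Vd = 431/30 ≈ 14.367 mg/L.
Before the 5th dose, 4 doses have been given. Superposition: Cmin = C₀·(f + f² + … + f^4).
≈ 14.367 × (0.1102 + 0.0121 + 0.0013 + 0.0001) ≈ 14.367 × 0.1237 ≈ 1.777 mg/L.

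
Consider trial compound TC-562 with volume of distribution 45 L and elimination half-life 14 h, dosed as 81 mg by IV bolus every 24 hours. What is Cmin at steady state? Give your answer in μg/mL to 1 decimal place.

τ/t½ = 24/14 ≈ 1.7143, so fraction remaining f = (1/2)^(24/14) ≈ 0.3048.
Single-dose peak C₀ = D/Vd = 81/45 ≈ 1.800 μg/mL.
Steady-state trough Cmin,ss = C₀·f/(1−f) ≈ 1.800 × 0.3048/0.6952 ≈ 0.789 μg/mL.

0.8 μg/mL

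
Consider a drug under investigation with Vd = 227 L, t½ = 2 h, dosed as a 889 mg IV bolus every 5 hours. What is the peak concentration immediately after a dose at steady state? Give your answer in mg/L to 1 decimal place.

k = ln2/t½ = ln2/2 ≈ 0.346574 h⁻¹; fraction remaining f = e^(−kτ) = e^(−0.346574×5) ≈ 0.1768.
Accumulation ratio R = 1/(1 − f) ≈ 1/0.8232 ≈ 1.2148.
Single-dose peak C₀ = D/Vd = 889/227 ≈ 3.916 mg/L.
Cmax,ss = C₀/(1 − f) ≈ 3.916/0.8232 ≈ 4.757 mg/L.

4.8 mg/L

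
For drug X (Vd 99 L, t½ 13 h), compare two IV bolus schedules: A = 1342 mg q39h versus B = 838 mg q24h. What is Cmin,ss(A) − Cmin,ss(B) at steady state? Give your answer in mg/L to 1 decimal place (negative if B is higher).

Regimen A: f = (1/2)^(39/13) ≈ 0.1250; Cmin,ss = (1342/99)·f/(1−f) ≈ 1.937 mg/L.
Regimen B: f = (1/2)^(24/13) ≈ 0.2781; Cmin,ss = (838/99)·f/(1−f) ≈ 3.261 mg/L.
Difference ≈ 1.937 − 3.261 ≈ -1.324 mg/L.

-1.3 mg/L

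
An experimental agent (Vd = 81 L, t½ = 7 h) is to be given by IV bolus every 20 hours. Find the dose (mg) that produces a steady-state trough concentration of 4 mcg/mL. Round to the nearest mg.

τ/t½ = 20/7 ≈ 2.8571, so f = (1/2)^(20/7) ≈ 0.138011.
Cmin,ss = (D/Vd)·f/(1−f), so D = Cmin,ss·Vd·(1−f)/f.
D = 4 × 81 × (1−f)/f ≈ 4 × 81 × 6.24580 ≈ 2023.64 mg.

2024 mg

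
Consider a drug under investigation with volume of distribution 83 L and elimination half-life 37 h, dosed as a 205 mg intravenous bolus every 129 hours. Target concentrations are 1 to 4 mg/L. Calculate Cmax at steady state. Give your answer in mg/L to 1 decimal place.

2.7 mg/L

k = ln2/t½ = ln2/37 ≈ 0.018734 h⁻¹; fraction remaining f = e^(−kτ) = e^(−0.018734×129) ≈ 0.0892.
Accumulation ratio R = 1/(1 − f) ≈ 1/0.9108 ≈ 1.0979.
Each bolus raises the concentration by D/Vd = 205/83 ≈ 2.470 mg/L.
Steady-state peak Cmax,ss = C₀·R ≈ 2.470 × 1.0979 ≈ 2.712 mg/L.
Peak 2.7 mg/L vs MTC 4 mg/L: below toxic threshold.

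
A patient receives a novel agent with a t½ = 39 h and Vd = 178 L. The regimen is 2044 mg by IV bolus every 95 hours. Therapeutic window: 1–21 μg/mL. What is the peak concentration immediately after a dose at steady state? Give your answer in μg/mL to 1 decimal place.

τ/t½ = 95/39 ≈ 2.4359, so fraction remaining f = (1/2)^(95/39) ≈ 0.1848.
Accumulation ratio R = 1/(1 − f) ≈ 1/0.8152 ≈ 1.2267.
Single-dose peak C₀ = D/Vd = 2044/178 ≈ 11.483 μg/mL.
Cmax,ss = C₀/(1 − f) ≈ 11.483/0.8152 ≈ 14.086 μg/mL.
Peak 14.1 μg/mL vs MTC 21 μg/mL: below toxic threshold.

14.1 μg/mL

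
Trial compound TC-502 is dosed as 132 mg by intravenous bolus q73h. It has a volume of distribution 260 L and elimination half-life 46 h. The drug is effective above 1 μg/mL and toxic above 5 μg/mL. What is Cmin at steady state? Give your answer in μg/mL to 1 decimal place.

k = ln2/t½ = ln2/46 ≈ 0.015068 h⁻¹; fraction remaining f = e^(−kτ) = e^(−0.015068×73) ≈ 0.3329.
Single-dose peak C₀ = D/Vd = 132/260 ≈ 0.508 μg/mL.
Steady-state trough Cmin,ss = C₀·f/(1−f) ≈ 0.508 × 0.3329/0.6671 ≈ 0.254 μg/mL.
Trough 0.3 μg/mL vs MEC 1 μg/mL: subtherapeutic.

0.3 μg/mL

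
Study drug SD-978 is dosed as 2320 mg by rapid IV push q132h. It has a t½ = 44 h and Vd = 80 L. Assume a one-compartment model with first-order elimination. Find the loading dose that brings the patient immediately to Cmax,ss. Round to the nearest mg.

2651 mg

f = (1/2)^(132/44) ≈ 0.125000; accumulation ratio R = 1/(1−f) ≈ 1.14286.
Loading dose to hit Cmax,ss on first dose: D_load = D_maint·R ≈ 2320 × 1.14286 ≈ 2651.44 mg.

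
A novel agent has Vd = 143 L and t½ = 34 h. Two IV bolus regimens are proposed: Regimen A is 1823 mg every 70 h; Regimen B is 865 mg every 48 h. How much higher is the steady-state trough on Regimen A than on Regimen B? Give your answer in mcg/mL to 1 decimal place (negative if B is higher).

0.4 mcg/mL

Regimen A: f = (1/2)^(70/34) ≈ 0.2400; Cmin,ss = (1823/143)·f/(1−f) ≈ 4.026 mcg/mL.
Regimen B: f = (1/2)^(48/34) ≈ 0.3759; Cmin,ss = (865/143)·f/(1−f) ≈ 3.643 mcg/mL.
Difference ≈ 4.026 − 3.643 ≈ 0.383 mcg/mL.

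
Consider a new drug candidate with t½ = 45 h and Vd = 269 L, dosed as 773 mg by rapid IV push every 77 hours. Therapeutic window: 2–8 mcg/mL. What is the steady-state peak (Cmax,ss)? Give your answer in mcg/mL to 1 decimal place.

k = ln2/t½ = ln2/45 ≈ 0.015403 h⁻¹; fraction remaining f = e^(−kτ) = e^(−0.015403×77) ≈ 0.3054.
Accumulation ratio R = 1/(1 − f) ≈ 1/0.6946 ≈ 1.4397.
Single-dose peak C₀ = D/Vd = 773/269 ≈ 2.874 mcg/mL.
Steady-state peak Cmax,ss = C₀·R ≈ 2.874 × 1.4397 ≈ 4.138 mcg/mL.
Peak 4.1 mcg/mL vs MTC 8 mcg/mL: below toxic threshold.

4.1 mcg/mL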